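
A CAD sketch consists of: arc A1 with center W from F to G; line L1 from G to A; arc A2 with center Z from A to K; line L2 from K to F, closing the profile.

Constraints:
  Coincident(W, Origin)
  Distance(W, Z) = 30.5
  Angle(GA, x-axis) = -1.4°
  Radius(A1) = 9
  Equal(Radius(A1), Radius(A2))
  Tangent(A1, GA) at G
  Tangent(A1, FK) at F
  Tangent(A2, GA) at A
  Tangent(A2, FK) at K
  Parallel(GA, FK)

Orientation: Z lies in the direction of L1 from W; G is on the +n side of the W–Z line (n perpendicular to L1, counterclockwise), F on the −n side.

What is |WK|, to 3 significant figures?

31.8

Tangency of A1 to both parallel lines with radius 9.0 puts G and F at W ± 9.0·n: G = (0.220, 9.00), F = (-0.220, -9.00). Equal radii place A and K the same way about Z: A = Z + 9.0·n = (30.7, 8.25), K = Z − 9.0·n = (30.3, -9.74). Then |WK| = |K − W| = 31.8.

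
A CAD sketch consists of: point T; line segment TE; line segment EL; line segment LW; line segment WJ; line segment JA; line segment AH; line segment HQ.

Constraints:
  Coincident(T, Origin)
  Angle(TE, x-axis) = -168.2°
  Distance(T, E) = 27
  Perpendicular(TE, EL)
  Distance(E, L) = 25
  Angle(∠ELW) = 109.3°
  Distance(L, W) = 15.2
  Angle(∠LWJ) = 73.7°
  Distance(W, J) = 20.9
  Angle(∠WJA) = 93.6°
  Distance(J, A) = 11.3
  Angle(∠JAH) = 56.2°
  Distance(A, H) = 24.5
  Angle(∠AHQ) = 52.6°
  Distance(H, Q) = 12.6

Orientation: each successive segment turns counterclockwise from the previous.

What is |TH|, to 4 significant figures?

31.83

T is at the origin; TE runs at -168.2° with length 27.0, so E = (-26.43, -5.521). TE is perpendicular to EL, so EL runs at -78.20°; with |EL| = 25.0, L = (-21.32, -29.99). ∠ELW = 109.3° gives LW at -7.500° from the x-axis; with |LW| = 15.2, W = (-6.247, -31.98). ∠LWJ = 73.7° gives WJ at 98.80° from the x-axis; with |WJ| = 20.9, J = (-9.444, -11.32). ∠WJA = 93.6° gives JA at -174.8° from the x-axis; with |JA| = 11.3, A = (-20.70, -12.35). ∠JAH = 56.2° gives AH at -51.00° from the x-axis; with |AH| = 24.5, H = (-5.280, -31.39). Then |TH| = |H − T| = 31.83.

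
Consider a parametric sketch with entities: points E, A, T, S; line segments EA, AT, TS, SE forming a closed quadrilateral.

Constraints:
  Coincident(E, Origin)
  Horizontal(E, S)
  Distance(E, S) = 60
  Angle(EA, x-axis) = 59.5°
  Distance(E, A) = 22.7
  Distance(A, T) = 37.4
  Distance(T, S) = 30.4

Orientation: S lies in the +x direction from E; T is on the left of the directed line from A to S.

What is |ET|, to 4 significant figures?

55.51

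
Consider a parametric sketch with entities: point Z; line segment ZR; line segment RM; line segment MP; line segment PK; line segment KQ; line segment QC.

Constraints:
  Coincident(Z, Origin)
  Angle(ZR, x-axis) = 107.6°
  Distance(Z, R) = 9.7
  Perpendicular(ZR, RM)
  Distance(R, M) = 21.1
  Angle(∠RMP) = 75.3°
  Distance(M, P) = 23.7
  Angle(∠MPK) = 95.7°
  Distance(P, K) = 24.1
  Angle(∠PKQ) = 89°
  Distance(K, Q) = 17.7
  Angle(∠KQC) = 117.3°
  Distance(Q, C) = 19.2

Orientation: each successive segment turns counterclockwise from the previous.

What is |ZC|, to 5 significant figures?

18.663

∠PKQ = 89.0° gives KQ at 117.60° from the x-axis; with |KQ| = 17.7, Q = (2.9676, 9.3100). ∠KQC = 117.3° gives QC at -179.70° from the x-axis; with |QC| = 19.2, C = (-16.232, 9.2095). Then |ZC| = |C − Z| = 18.663.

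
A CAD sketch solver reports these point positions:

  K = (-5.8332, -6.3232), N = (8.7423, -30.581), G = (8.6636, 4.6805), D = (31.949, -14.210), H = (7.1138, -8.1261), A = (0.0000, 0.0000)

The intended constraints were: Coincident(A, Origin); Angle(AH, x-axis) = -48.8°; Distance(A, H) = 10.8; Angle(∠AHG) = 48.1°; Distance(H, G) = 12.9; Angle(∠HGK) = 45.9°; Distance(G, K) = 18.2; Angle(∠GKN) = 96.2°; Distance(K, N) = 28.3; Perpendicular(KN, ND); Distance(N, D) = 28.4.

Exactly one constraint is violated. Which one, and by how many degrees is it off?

Perpendicular(KN, ND) — off by 4.20°.

A = (0.00, 0.00) ✓; AH at -48.80° ✓; |AH| = 10.80 ✓; ∠AHG = 48.10° ✓; |HG| = 12.90 ✓; ∠HGK = 45.90° ✓; |GK| = 18.20 ✓; ∠GKN = 96.20° ✓; |KN| = 28.30 ✓; ∠(KN, ND) = 94.20° ✗; |ND| = 28.40 ✓.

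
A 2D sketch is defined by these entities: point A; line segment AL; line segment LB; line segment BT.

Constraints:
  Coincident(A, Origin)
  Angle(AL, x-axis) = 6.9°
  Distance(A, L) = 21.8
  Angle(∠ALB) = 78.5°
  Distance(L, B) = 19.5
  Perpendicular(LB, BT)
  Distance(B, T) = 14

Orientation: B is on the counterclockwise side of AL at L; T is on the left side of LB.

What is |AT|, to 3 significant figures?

16.8

A is at the origin; AL runs at 6.9° with length 21.8, so L = 21.8·(cos 6.9°, sin 6.9°) = (21.6, 2.62). ∠ALB = 78.5°, so LB runs at 6.9° + (180° − 78.5°) = 108° from the x-axis; with |LB| = 19.5, B = L + 19.5·(cos 108°, sin 108°) = (15.5, 21.1). LB ⟂ BT; with |BT| = 14.0 on the left of LB, T = B + 14.0·(-0.949, -0.316) = (2.20, 16.7). Then |AT| = |T − A| = 16.8.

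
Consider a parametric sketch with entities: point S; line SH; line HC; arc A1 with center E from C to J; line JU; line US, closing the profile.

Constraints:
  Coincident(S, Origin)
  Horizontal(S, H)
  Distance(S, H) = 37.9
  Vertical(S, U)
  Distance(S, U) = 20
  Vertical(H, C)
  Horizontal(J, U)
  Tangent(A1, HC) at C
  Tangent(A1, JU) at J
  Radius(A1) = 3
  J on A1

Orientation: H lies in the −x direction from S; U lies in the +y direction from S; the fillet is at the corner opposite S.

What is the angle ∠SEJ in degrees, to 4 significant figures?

116.0°

The virtual corner opposite S is at (-37.90, 20.00). The tangent condition forces EC to be normal to HC and A1 meets JU tangentially, so EJ is at right angles to JU, with radius 3.0, so the center E sits 3.0 in from both sides at E = (-34.90, 17.00). That places the tangent points at C = (-37.90, 17.00) on HC and J = (-34.90, 20.00) on JU. Then cos ∠SEJ = ES·EJ / (|ES||EJ|), giving 116.0°.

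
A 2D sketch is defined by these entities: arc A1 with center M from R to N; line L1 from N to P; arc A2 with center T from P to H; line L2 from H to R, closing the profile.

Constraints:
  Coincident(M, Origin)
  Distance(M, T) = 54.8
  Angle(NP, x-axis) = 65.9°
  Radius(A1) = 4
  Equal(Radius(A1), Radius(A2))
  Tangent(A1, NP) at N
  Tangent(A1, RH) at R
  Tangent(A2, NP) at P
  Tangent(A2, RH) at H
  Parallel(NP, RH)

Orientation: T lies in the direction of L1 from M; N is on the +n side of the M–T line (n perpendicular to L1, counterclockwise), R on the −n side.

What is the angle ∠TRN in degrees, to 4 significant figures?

85.83°

The slot axis is L1's direction at 65.9°, so u = (cos 65.9°, sin 65.9°) = (0.4083, 0.9128) and n = (−sin 65.9°, cos 65.9°) = (-0.9128, 0.4083). M is at the origin and T lies 54.8 along u from M, so T = 54.8·u = (22.38, 50.02). Tangency of A1 to both parallel lines with radius 4.0 puts N and R at M ± 4.0·n: N = (-3.651, 1.633), R = (3.651, -1.633). Then cos ∠TRN = RT·RN / (|RT||RN|), giving 85.83°.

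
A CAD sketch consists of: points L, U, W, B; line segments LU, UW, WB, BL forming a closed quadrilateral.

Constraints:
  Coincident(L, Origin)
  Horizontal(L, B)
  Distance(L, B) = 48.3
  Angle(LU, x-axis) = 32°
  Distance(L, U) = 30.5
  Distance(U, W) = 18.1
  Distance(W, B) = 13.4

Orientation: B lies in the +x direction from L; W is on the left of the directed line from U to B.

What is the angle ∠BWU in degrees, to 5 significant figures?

122.04°

Checks: |UW| = 18.10 ✓; |WB| = 13.40 ✓.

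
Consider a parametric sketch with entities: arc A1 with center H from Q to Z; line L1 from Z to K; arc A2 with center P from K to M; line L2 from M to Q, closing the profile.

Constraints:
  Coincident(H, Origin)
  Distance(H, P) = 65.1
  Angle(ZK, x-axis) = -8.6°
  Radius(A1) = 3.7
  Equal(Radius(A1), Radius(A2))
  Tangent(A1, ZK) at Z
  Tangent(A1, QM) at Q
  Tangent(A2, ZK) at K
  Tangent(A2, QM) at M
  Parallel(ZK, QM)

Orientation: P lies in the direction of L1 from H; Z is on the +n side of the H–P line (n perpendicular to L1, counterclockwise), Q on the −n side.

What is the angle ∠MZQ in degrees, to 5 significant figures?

83.515°

Tangency of A1 to both parallel lines with radius 3.7 puts Z and Q at H ± 3.7·n: Z = (0.55328, 3.6584), Q = (-0.55328, -3.6584). Equal radii place K and M the same way about P: K = P + 3.7·n = (64.921, -6.0764), M = P − 3.7·n = (63.815, -13.393). Then cos ∠MZQ = ZM·ZQ / (|ZM||ZQ|), giving 83.515°.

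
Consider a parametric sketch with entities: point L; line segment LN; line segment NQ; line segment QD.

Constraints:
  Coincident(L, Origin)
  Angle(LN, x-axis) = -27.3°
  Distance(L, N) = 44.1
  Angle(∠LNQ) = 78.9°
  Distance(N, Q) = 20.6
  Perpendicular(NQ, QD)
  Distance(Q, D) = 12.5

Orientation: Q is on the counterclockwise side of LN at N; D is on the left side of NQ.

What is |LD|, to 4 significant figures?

33.07

∠LNQ = 78.9°, so NQ runs at -27.3° + (180° − 78.9°) = 73.80° from the x-axis; with |NQ| = 20.6, Q = N + 20.6·(cos 73.80°, sin 73.80°) = (44.94, -0.4444). The perpendicularity gives QD at right angles to NQ; with |QD| = 12.5 on the left of NQ, D = Q + 12.5·(-0.9603, 0.2790) = (32.93, 3.043). Then |LD| = |D − L| = 33.07.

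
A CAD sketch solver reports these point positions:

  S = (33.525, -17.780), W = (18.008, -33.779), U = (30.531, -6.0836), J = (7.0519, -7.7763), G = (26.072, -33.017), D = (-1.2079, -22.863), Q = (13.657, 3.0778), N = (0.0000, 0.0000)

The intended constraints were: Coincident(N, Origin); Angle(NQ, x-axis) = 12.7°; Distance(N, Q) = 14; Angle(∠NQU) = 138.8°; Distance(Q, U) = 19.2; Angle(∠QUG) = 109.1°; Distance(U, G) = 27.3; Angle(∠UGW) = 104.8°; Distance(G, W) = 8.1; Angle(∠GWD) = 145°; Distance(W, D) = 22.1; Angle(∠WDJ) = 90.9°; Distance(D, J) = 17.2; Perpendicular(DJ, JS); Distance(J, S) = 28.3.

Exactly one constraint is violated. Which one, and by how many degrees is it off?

Perpendicular(DJ, JS) — off by 8.00°.

N = (0.00, 0.00) ✓; NQ at 12.70° ✓; |NQ| = 14.00 ✓; ∠NQU = 138.8° ✓; |QU| = 19.20 ✓; ∠QUG = 109.1° ✓; |UG| = 27.30 ✓; ∠UGW = 104.8° ✓; |GW| = 8.100 ✓; ∠GWD = 145.0° ✓; |WD| = 22.10 ✓; ∠WDJ = 90.90° ✓; |DJ| = 17.20 ✓; ∠(DJ, JS) = 82.00° ✗; |JS| = 28.30 ✓.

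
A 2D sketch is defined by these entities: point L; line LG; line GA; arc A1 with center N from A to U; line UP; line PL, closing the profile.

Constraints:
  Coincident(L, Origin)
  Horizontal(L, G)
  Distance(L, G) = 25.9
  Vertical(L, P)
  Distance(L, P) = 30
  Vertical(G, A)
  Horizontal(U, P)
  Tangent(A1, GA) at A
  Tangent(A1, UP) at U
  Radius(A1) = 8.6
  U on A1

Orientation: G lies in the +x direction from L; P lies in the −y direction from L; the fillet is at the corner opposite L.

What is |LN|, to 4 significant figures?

27.52

LP is vertical with |LP| = 30.0 and P on the −y side, so P = (0.000, -30.00). The virtual corner opposite L is at (25.90, -30.00). Tangency of A1 to GA means the radius NA is perpendicular to GA and A1 meets UP tangentially, so NU is at right angles to UP, with radius 8.6, so the center N sits 8.6 in from both sides at N = (17.30, -21.40). Then |LN| = |N − L| = 27.52.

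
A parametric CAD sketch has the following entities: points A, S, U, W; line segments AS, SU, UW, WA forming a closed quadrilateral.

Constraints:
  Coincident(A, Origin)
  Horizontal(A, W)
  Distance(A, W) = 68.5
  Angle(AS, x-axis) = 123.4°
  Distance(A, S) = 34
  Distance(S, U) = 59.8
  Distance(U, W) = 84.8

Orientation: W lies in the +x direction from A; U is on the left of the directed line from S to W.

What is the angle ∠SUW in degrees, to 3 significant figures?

76.6°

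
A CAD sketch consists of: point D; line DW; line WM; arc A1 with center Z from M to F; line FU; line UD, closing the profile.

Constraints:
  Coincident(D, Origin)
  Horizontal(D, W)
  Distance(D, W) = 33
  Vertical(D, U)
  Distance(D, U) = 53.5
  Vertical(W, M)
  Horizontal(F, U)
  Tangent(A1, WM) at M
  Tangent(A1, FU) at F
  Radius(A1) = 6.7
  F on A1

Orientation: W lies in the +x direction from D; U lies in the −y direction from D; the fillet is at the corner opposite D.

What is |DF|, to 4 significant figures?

59.61

D is at the origin; DW is horizontal with |DW| = 33.0 and W on the +x side, so W = (33.00, 0.000). D and U share the same x with |DU| = 53.5 and U on the −y side, so U = (0.000, -53.50). The virtual corner opposite D is at (33.00, -53.50). Since A1 is tangent to WM there, ZM ⟂ WM and the tangent condition forces ZF to be normal to FU, with radius 6.7, so the center Z sits 6.7 in from both sides at Z = (26.30, -46.80). That places the tangent points at M = (33.00, -46.80) on WM and F = (26.30, -53.50) on FU. Then |DF| = |F − D| = 59.61.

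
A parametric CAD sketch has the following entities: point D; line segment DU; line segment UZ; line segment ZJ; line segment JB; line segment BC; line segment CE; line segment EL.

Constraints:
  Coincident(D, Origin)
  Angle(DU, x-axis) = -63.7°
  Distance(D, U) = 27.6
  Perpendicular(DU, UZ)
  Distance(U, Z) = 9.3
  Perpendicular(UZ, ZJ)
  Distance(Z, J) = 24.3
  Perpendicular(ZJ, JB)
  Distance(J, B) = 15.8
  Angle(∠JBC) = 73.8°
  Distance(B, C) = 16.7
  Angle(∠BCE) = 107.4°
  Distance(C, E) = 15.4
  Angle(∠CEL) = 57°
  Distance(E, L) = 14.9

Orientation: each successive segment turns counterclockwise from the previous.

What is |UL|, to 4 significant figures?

21.38

D is at the origin; DU runs at -63.7° with length 27.6, so U = (12.23, -24.74). DU ⟂ UZ, so UZ runs at 26.30°; with |UZ| = 9.3, Z = (20.57, -20.62). UZ ⟂ ZJ, so ZJ runs at 116.3°; with |ZJ| = 24.3, J = (9.799, 1.162). The perpendicularity gives JB at right angles to ZJ, so JB runs at -153.7°; with |JB| = 15.8, B = (-4.365, -5.838). ∠JBC = 73.8° gives BC at -47.50° from the x-axis; with |BC| = 16.7, C = (6.917, -18.15). ∠BCE = 107.4° gives CE at 25.10° from the x-axis; with |CE| = 15.4, E = (20.86, -11.62). ∠CEL = 57.0° gives EL at 148.1° from the x-axis; with |EL| = 14.9, L = (8.213, -3.744). Then |UL| = |L − U| = 21.38.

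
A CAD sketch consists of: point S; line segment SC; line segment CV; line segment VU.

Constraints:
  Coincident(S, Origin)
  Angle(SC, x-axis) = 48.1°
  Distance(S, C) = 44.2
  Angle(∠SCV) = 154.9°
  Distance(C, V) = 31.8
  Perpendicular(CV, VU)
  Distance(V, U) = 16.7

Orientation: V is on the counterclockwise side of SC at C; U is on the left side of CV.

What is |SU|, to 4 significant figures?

71.86

S is at the origin; SC runs at 48.1° with length 44.2, so C = 44.2·(cos 48.1°, sin 48.1°) = (29.52, 32.90). ∠SCV = 154.9°, so CV runs at 48.1° + (180° − 154.9°) = 73.20° from the x-axis; with |CV| = 31.8, V = C + 31.8·(cos 73.20°, sin 73.20°) = (38.71, 63.34). CV is perpendicular to VU; with |VU| = 16.7 on the left of CV, U = V + 16.7·(-0.9573, 0.2890) = (22.72, 68.17). Then |SU| = |U − S| = 71.86.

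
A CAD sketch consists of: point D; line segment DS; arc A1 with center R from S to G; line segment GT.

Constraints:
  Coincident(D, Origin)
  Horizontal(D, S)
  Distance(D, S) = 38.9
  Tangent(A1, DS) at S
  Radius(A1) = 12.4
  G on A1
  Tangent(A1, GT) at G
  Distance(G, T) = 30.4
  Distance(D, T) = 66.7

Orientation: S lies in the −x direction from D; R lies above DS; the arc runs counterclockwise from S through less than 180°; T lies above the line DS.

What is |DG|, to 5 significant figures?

36.606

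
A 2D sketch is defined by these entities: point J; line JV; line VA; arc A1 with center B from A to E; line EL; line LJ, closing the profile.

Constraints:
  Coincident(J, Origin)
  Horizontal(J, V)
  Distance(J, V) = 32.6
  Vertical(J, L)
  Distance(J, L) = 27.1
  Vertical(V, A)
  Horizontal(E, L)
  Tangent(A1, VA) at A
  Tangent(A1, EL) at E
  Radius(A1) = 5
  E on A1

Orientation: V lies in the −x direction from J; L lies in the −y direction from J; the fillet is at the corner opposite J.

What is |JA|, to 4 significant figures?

39.38

J is at the origin; JV is horizontal with |JV| = 32.6 and V on the −x side, so V = (-32.60, 0.000). JL is vertical with |JL| = 27.1 and L on the −y side, so L = (0.000, -27.10). The virtual corner opposite J is at (-32.60, -27.10). Since A1 is tangent to VA there, BA ⟂ VA and since A1 is tangent to EL there, BE ⟂ EL, with radius 5.0, so the center B sits 5.0 in from both sides at B = (-27.60, -22.10). That places the tangent points at A = (-32.60, -22.10) on VA and E = (-27.60, -27.10) on EL. Then |JA| = |A − J| = 39.38.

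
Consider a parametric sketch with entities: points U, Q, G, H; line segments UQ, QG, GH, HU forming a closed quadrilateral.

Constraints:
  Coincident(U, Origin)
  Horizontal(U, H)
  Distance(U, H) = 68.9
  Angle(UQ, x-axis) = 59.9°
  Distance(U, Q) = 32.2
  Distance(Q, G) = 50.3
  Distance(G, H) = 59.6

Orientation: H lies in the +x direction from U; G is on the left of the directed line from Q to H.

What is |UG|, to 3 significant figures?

81.0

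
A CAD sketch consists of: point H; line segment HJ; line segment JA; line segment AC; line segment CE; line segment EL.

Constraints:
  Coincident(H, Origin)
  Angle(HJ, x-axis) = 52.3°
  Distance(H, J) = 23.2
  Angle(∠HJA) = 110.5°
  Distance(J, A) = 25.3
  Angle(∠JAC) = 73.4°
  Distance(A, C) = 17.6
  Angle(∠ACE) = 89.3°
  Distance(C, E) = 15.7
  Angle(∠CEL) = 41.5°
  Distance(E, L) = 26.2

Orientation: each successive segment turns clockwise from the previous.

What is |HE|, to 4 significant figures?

16.45

∠JAC = 73.4° gives AC at -123.8° from the x-axis; with |AC| = 17.6, C = (28.57, -3.750). ∠ACE = 89.3° gives CE at 145.5° from the x-axis; with |CE| = 15.7, E = (15.63, 5.142). Then |HE| = |E − H| = 16.45.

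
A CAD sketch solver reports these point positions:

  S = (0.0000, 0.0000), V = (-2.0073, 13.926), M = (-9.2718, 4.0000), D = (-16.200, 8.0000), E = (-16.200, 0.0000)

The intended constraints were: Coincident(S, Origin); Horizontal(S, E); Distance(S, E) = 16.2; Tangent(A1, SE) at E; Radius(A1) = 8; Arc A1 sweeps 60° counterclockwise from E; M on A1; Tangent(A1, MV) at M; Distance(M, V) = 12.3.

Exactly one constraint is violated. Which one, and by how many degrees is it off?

Tangent(A1, MV) at M — off by 6.20°.

S = (0.00, 0.00) ✓; S.y = 0.00, E.y = 0.00 ✓; |SE| = 16.20 ✓; ∠(DE, ES) = 90.00° ✓; |DE| = 8.000 ✓; bearing(D→M) − bearing(D→E) = 60.00° ✓; |DM| = 8.000 ✓; ∠(DM, MV) = 96.20° ✗; |MV| = 12.30 ✓.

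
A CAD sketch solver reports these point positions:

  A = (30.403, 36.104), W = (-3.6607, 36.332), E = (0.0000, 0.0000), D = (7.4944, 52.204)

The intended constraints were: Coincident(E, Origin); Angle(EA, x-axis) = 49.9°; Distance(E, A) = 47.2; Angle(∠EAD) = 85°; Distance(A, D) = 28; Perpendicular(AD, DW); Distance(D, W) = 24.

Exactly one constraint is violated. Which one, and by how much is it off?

Distance(D, W) = 24 — off by 4.60.

E = (0.00, 0.00) ✓; EA at 49.90° ✓; |EA| = 47.20 ✓; ∠EAD = 85.00° ✓; |AD| = 28.00 ✓; ∠(AD, DW) = 90.00° ✓; |DW| = 19.40 ✗.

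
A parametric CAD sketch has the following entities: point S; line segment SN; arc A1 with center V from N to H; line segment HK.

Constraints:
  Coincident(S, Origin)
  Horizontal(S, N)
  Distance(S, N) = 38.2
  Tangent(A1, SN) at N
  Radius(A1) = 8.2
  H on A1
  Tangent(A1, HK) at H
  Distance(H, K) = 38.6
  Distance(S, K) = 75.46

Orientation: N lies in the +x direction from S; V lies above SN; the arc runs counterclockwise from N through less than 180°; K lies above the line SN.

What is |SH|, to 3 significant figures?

45.2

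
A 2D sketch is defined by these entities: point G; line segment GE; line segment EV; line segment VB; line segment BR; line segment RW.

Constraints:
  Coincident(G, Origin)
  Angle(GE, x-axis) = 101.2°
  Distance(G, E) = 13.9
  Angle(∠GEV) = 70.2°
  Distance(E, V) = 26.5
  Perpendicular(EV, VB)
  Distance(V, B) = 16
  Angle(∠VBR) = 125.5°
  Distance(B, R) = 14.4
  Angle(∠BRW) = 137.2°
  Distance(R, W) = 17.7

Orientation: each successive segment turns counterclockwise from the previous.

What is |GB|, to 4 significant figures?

21.99

∠GEV = 70.2° gives EV at -149.0° from the x-axis; with |EV| = 26.5, V = (-25.41, -0.01323). EV ⟂ VB, so VB runs at -59.00°; with |VB| = 16.0, B = (-17.17, -13.73). Then |GB| = |B − G| = 21.99.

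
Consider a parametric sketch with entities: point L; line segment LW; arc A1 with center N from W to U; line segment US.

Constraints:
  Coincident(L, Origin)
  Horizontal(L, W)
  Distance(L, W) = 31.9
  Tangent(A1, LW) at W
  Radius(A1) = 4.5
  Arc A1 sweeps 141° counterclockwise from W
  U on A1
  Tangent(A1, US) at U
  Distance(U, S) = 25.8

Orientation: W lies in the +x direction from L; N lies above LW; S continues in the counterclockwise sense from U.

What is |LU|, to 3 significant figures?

35.6

L is at the origin; LW is horizontal with |LW| = 31.9 and W on the +x side, so W = (31.9, 0.00). A1 meets LW tangentially, so NW is at right angles to LW, so N = W + (0, 4.5) = (31.9, 4.50). On A1, W sits at bearing -90° from N; a 141° counterclockwise sweep puts U at bearing 51°, so U = N + 4.5·(cos 51°, sin 51°) = (34.7, 8.00). Then |LU| = |U − L| = 35.6.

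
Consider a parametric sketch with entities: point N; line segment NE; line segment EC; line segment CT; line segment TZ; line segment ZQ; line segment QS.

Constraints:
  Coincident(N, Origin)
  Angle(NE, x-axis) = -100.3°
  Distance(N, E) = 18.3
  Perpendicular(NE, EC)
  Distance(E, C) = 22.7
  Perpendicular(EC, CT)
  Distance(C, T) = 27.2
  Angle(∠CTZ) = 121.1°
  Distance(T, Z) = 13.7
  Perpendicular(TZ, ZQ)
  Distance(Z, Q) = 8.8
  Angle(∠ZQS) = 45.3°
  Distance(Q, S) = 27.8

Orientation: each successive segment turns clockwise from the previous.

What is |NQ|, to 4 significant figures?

10.61

N is at the origin; NE runs at -100.3° with length 18.3, so E = (-3.272, -18.01). NE is perpendicular to EC, so EC runs at 169.7°; with |EC| = 22.7, C = (-25.61, -13.95). EC is perpendicular to CT, so CT runs at 79.70°; with |CT| = 27.2, T = (-20.74, 12.82). ∠CTZ = 121.1° gives TZ at 20.80° from the x-axis; with |TZ| = 13.7, Z = (-7.936, 17.68). TZ ⟂ ZQ, so ZQ runs at -69.20°; with |ZQ| = 8.8, Q = (-4.811, 9.454). Then |NQ| = |Q − N| = 10.61.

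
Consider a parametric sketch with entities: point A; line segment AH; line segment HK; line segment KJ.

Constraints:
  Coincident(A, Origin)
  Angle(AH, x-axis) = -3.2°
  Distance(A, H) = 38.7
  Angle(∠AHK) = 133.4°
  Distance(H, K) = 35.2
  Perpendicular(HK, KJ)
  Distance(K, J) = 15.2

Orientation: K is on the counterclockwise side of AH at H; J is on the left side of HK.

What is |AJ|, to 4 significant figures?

63.13

∠AHK = 133.4°, so HK runs at -3.2° + (180° − 133.4°) = 43.40° from the x-axis; with |HK| = 35.2, K = H + 35.2·(cos 43.40°, sin 43.40°) = (64.22, 22.03). The perpendicularity gives KJ at right angles to HK; with |KJ| = 15.2 on the left of HK, J = K + 15.2·(-0.6871, 0.7266) = (53.77, 33.07). Then |AJ| = |J − A| = 63.13.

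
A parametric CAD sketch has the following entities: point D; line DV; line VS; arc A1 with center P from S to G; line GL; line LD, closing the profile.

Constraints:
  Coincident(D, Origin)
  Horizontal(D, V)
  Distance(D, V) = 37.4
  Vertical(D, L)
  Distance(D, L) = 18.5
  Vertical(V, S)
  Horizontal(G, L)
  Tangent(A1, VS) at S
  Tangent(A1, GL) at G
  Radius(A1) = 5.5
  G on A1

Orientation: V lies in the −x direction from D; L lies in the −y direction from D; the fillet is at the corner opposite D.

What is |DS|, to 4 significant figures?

39.59

The virtual corner opposite D is at (-37.40, -18.50). Since A1 is tangent to VS there, PS ⟂ VS and tangency of A1 to GL means the radius PG is perpendicular to GL, with radius 5.5, so the center P sits 5.5 in from both sides at P = (-31.90, -13.00). That places the tangent points at S = (-37.40, -13.00) on VS and G = (-31.90, -18.50) on GL. Then |DS| = |S − D| = 39.59.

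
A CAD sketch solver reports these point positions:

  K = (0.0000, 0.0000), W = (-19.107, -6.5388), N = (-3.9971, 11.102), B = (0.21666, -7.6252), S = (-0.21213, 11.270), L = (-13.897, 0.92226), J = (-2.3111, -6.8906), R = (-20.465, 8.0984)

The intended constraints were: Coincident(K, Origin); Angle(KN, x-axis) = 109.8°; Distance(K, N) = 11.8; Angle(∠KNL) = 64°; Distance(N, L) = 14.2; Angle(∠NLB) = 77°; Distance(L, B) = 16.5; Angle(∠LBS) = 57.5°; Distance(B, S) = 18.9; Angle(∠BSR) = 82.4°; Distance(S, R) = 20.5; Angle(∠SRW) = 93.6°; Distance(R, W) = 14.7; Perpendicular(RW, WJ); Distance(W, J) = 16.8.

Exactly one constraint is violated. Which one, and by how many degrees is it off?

Perpendicular(RW, WJ) — off by 6.50°.

K = (0.00, 0.00) ✓; KN at 109.8° ✓; |KN| = 11.80 ✓; ∠KNL = 64.00° ✓; |NL| = 14.20 ✓; ∠NLB = 77.00° ✓; |LB| = 16.50 ✓; ∠LBS = 57.50° ✓; |BS| = 18.90 ✓; ∠BSR = 82.40° ✓; |SR| = 20.50 ✓; ∠SRW = 93.60° ✓; |RW| = 14.70 ✓; ∠(RW, WJ) = 83.50° ✗; |WJ| = 16.80 ✓.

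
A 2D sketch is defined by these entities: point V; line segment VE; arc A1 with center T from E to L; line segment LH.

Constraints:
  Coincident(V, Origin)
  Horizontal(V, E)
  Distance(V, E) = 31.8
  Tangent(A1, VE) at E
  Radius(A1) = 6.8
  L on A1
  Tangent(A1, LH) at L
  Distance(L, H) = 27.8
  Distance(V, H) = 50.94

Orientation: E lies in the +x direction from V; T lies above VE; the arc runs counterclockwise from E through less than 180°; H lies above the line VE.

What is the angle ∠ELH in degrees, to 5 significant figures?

133.44°

Checks: V.y = 0.00, E.y = 0.00 ✓; |TL| = 6.800 ✓; ∠(TL, LH) = 90.00° ✓; |LH| = 27.80 ✓; |VH| = 50.94 ✓.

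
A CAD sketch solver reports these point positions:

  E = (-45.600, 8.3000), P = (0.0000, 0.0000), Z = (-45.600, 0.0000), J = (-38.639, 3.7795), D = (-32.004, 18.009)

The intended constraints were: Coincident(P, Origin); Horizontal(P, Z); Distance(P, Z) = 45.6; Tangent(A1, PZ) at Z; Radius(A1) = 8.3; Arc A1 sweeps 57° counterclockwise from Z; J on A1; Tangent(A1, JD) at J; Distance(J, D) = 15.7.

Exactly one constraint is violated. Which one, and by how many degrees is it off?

Tangent(A1, JD) at J — off by 8.00°.

P = (0.00, 0.00) ✓; P.y = 0.00, Z.y = 0.00 ✓; |PZ| = 45.60 ✓; ∠(EZ, ZP) = 90.00° ✓; |EZ| = 8.300 ✓; bearing(E→J) − bearing(E→Z) = 57.00° ✓; |EJ| = 8.300 ✓; ∠(EJ, JD) = 82.00° ✗; |JD| = 15.70 ✓.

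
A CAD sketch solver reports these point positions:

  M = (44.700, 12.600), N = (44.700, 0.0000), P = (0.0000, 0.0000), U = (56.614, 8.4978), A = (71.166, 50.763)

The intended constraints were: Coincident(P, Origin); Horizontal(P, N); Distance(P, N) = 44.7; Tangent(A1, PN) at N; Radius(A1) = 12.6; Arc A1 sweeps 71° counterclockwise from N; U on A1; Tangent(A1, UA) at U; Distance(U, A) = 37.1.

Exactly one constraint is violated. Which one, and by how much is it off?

Distance(U, A) = 37.1 — off by 7.60.

P = (0.00, 0.00) ✓; P.y = 0.00, N.y = 0.00 ✓; |PN| = 44.70 ✓; ∠(MN, NP) = 90.00° ✓; |MN| = 12.60 ✓; bearing(M→U) − bearing(M→N) = 71.00° ✓; |MU| = 12.60 ✓; ∠(MU, UA) = 90.00° ✓; |UA| = 44.70 ✗.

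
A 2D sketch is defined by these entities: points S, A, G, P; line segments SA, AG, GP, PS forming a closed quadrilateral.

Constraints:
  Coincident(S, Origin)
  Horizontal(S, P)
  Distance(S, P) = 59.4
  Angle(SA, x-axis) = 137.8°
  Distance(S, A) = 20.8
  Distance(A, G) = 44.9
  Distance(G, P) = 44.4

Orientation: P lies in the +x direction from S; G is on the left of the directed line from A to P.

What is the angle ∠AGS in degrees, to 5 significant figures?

27.596°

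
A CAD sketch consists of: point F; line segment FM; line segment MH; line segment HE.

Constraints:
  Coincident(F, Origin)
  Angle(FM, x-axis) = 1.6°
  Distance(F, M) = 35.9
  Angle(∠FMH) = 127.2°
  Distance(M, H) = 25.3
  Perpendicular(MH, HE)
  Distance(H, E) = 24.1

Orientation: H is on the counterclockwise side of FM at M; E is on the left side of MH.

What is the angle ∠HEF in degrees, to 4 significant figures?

95.46°

F is at the origin; FM runs at 1.6° with length 35.9, so M = 35.9·(cos 1.6°, sin 1.6°) = (35.89, 1.002). ∠FMH = 127.2°, so MH runs at 1.6° + (180° − 127.2°) = 54.40° from the x-axis; with |MH| = 25.3, H = M + 25.3·(cos 54.40°, sin 54.40°) = (50.61, 21.57). The perpendicularity gives HE at right angles to MH; with |HE| = 24.1 on the left of MH, E = H + 24.1·(-0.8131, 0.5821) = (31.02, 35.60). Then cos ∠HEF = EH·EF / (|EH||EF|), giving 95.46°.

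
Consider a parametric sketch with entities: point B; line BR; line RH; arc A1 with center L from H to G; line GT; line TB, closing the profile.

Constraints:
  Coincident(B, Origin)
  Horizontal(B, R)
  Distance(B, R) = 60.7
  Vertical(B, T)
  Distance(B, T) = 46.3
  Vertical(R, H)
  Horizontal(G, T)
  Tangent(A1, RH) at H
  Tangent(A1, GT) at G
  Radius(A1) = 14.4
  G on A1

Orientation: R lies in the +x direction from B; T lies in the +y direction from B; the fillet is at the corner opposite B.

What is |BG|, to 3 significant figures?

65.5

B is at the origin; B and R share the same y with |BR| = 60.7 and R on the +x side, so R = (60.7, 0.00). B and T share the same x with |BT| = 46.3 and T on the +y side, so T = (0.00, 46.3). The virtual corner opposite B is at (60.7, 46.3). A1 meets RH tangentially, so LH is at right angles to RH and tangency of A1 to GT means the radius LG is perpendicular to GT, with radius 14.4, so the center L sits 14.4 in from both sides at L = (46.3, 31.9). That places the tangent points at H = (60.7, 31.9) on RH and G = (46.3, 46.3) on GT. Then |BG| = |G − B| = 65.5.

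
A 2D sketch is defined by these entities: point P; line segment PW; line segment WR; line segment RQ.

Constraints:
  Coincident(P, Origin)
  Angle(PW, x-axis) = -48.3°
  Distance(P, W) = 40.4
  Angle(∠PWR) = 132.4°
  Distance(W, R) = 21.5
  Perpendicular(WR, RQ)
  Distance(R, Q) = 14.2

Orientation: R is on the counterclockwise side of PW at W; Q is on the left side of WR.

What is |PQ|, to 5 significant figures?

51.188

P is at the origin; PW runs at -48.3° with length 40.4, so W = 40.4·(cos -48.3°, sin -48.3°) = (26.875, -30.164). ∠PWR = 132.4°, so WR runs at -48.3° + (180° − 132.4°) = -0.70000° from the x-axis; with |WR| = 21.5, R = W + 21.5·(cos -0.70000°, sin -0.70000°) = (48.374, -30.427). The perpendicularity gives RQ at right angles to WR; with |RQ| = 14.2 on the left of WR, Q = R + 14.2·(0.012217, 0.99993) = (48.547, -16.228). Then |PQ| = |Q − P| = 51.188.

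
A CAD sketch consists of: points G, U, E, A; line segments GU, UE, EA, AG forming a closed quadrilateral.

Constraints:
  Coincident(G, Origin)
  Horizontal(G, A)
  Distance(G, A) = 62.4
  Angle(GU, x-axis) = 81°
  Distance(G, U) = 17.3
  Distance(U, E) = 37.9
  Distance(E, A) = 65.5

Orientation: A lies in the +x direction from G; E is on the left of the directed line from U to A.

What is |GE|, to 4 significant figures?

54.53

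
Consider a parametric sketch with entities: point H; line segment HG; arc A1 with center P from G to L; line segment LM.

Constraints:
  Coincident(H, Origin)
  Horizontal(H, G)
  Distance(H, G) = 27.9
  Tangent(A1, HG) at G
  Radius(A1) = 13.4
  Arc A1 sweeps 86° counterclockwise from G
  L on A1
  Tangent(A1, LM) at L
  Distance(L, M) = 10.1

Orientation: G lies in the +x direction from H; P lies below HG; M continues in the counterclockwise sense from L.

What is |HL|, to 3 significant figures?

19.1

H is at the origin; H and G share the same y with |HG| = 27.9 and G on the +x side, so G = (27.9, 0.00). Tangency of A1 to HG means the radius PG is perpendicular to HG, so P = G + (0, -13.4) = (27.9, -13.4). On A1, G sits at bearing 90° from P; an 86° counterclockwise sweep puts L at bearing 176°, so L = P + 13.4·(cos 176°, sin 176°) = (14.5, -12.5). Then |HL| = |L − H| = 19.1.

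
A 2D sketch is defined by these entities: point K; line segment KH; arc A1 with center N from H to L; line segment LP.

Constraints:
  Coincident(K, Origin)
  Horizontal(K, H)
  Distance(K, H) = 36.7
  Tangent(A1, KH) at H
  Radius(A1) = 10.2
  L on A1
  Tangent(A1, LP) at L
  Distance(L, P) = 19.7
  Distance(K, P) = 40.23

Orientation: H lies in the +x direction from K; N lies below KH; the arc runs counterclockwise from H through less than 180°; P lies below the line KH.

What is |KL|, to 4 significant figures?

28.45

K is at the origin; KH is horizontal with |KH| = 36.7 and H on the +x side, so H = (36.70, 0.000). The tangent condition forces NH to be normal to KH, so N = H + (0, -10.2) = (36.70, -10.20). Since NL ⟂ LP (tangency), |NP| = √(10.2² + 19.7²) = 22.18 regardless of where L sits on A1. So P lies on both circle(K, 40.23) and circle(N, 22.18); the below-KH intersection is P = (26.76, -30.03). L is the foot of the tangent from P: L = (26.50, -10.34).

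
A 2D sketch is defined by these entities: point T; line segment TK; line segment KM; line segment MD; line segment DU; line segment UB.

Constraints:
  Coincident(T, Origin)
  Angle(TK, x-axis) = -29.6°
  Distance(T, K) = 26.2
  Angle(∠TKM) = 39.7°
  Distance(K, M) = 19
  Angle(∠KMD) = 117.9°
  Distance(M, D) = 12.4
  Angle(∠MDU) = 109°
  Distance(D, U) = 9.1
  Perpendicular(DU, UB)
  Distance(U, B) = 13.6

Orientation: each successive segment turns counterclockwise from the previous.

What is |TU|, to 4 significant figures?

1.797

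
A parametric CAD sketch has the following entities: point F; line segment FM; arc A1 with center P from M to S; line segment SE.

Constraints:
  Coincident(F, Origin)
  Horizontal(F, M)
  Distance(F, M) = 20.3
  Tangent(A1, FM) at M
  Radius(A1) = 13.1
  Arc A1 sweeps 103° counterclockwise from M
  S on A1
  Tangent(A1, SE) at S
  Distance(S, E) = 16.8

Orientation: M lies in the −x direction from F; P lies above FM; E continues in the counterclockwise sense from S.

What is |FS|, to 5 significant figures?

17.728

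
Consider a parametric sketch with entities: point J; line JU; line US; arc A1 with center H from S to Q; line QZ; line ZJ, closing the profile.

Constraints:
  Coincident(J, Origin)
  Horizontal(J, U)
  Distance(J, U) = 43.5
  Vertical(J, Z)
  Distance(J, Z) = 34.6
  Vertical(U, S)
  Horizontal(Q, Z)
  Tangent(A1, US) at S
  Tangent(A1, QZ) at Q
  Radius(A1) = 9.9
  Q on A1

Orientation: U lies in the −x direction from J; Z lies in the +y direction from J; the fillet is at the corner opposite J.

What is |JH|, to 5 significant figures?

41.702

J is at the origin; J and U share the same y with |JU| = 43.5 and U on the −x side, so U = (-43.500, 0.0000). JZ is vertical with |JZ| = 34.6 and Z on the +y side, so Z = (0.0000, 34.600). The virtual corner opposite J is at (-43.500, 34.600). Since A1 is tangent to US there, HS ⟂ US and tangency of A1 to QZ means the radius HQ is perpendicular to QZ, with radius 9.9, so the center H sits 9.9 in from both sides at H = (-33.600, 24.700). Then |JH| = |H − J| = 41.702.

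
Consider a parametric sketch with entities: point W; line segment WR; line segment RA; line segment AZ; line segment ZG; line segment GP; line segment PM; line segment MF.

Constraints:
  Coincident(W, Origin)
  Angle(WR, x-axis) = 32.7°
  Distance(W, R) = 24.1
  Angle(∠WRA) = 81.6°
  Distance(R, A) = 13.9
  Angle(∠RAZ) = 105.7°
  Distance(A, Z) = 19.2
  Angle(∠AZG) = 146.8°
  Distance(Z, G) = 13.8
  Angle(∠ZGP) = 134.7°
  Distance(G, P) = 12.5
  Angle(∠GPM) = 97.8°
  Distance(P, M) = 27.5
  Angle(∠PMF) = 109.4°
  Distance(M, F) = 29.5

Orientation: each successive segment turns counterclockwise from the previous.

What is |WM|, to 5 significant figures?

17.899

W is at the origin; WR runs at 32.7° with length 24.1, so R = (20.280, 13.020). ∠WRA = 81.6° gives RA at 131.10° from the x-axis; with |RA| = 13.9, A = (11.143, 23.494). ∠RAZ = 105.7° gives AZ at -154.60° from the x-axis; with |AZ| = 19.2, Z = (-6.2011, 15.259). ∠AZG = 146.8° gives ZG at -121.40° from the x-axis; with |ZG| = 13.8, G = (-13.391, 3.4798). ∠ZGP = 134.7° gives GP at -76.100° from the x-axis; with |GP| = 12.5, P = (-10.388, -8.6542). ∠GPM = 97.8° gives PM at 6.1000° from the x-axis; with |PM| = 27.5, M = (16.956, -5.7319). Then |WM| = |M − W| = 17.899.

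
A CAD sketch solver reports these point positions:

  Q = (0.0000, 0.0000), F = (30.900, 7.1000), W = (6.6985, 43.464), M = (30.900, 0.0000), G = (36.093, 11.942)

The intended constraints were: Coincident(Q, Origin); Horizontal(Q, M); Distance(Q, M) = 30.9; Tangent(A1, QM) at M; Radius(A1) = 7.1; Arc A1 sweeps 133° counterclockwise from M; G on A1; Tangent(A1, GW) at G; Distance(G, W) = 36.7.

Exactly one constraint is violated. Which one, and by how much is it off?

Distance(G, W) = 36.7 — off by 6.40.

Q = (0.00, 0.00) ✓; Q.y = 0.00, M.y = 0.00 ✓; |QM| = 30.90 ✓; ∠(FM, MQ) = 90.00° ✓; |FM| = 7.100 ✓; bearing(F→G) − bearing(F→M) = 133.0° ✓; |FG| = 7.100 ✓; ∠(FG, GW) = 90.00° ✓; |GW| = 43.10 ✗.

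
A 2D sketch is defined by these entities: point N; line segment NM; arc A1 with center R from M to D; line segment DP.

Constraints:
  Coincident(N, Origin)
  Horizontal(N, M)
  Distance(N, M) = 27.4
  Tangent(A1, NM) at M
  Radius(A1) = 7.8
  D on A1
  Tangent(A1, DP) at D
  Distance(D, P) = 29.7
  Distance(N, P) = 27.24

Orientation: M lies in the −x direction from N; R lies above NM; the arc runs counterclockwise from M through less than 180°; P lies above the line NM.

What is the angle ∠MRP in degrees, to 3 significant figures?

129°

N is at the origin; NM is horizontal with |NM| = 27.4 and M on the −x side, so M = (-27.4, 0.00). A1 meets NM tangentially, so RM is at right angles to NM, so R = M + (0, 7.8) = (-27.4, 7.80). Since RD ⟂ DP (tangency), |RP| = √(7.8² + 29.7²) = 30.7 regardless of where D sits on A1. So P lies on both circle(N, 27.24) and circle(R, 30.7); the above-NM intersection is P = (-3.45, 27.0). D is the foot of the tangent from P: D = (-21.1, 3.16).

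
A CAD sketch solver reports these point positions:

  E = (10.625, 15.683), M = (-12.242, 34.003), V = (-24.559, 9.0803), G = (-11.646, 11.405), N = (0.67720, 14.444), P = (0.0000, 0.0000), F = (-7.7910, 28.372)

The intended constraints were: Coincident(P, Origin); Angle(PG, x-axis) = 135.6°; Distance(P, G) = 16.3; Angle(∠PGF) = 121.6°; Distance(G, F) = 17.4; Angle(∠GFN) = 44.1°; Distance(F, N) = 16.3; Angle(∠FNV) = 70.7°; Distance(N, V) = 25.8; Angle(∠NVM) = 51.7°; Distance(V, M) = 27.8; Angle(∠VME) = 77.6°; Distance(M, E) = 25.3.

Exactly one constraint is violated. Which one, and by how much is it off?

Distance(M, E) = 25.3 — off by 4.00.

P = (0.00, 0.00) ✓; PG at 135.6° ✓; |PG| = 16.30 ✓; ∠PGF = 121.6° ✓; |GF| = 17.40 ✓; ∠GFN = 44.10° ✓; |FN| = 16.30 ✓; ∠FNV = 70.70° ✓; |NV| = 25.80 ✓; ∠NVM = 51.70° ✓; |VM| = 27.80 ✓; ∠VME = 77.60° ✓; |ME| = 29.30 ✗.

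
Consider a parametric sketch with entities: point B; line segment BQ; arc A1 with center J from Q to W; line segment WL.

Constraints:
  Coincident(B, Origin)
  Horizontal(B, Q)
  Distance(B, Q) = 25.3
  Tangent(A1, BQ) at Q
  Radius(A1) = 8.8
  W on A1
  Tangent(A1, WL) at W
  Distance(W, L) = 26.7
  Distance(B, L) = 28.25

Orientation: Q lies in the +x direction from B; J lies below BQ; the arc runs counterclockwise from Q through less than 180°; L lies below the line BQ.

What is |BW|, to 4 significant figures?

18.18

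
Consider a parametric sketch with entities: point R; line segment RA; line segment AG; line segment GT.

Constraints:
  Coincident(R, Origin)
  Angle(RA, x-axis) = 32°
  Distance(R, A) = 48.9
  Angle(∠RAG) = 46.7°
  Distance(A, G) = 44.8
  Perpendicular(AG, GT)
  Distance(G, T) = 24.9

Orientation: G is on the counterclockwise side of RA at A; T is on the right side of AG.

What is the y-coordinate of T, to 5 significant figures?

61.366

R is at the origin; RA runs at 32.0° with length 48.9, so A = 48.9·(cos 32.0°, sin 32.0°) = (41.470, 25.913). ∠RAG = 46.7°, so AG runs at 32.0° + (180° − 46.7°) = 165.30° from the x-axis; with |AG| = 44.8, G = A + 44.8·(cos 165.30°, sin 165.30°) = (-1.8640, 37.281). The perpendicularity gives GT at right angles to AG; with |GT| = 24.9 on the right of AG, T = G + 24.9·(0.25376, 0.96727) = (4.4545, 61.366). So T.y = 61.366.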